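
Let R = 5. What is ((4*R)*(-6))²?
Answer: 14400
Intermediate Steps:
((4*R)*(-6))² = ((4*5)*(-6))² = (20*(-6))² = (-120)² = 14400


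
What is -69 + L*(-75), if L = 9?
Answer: -744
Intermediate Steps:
-69 + L*(-75) = -69 + 9*(-75) = -69 - 675 = -744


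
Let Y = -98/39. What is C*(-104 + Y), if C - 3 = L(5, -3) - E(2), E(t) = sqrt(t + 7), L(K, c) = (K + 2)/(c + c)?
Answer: 14539/117 ≈ 124.26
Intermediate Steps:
Y = -98/39 (Y = -98*1/39 = -98/39 ≈ -2.5128)
L(K, c) = (2 + K)/(2*c) (L(K, c) = (2 + K)/((2*c)) = (2 + K)*(1/(2*c)) = (2 + K)/(2*c))
E(t) = sqrt(7 + t)
C = -7/6 (C = 3 + ((1/2)*(2 + 5)/(-3) - sqrt(7 + 2)) = 3 + ((1/2)*(-1/3)*7 - sqrt(9)) = 3 + (-7/6 - 1*3) = 3 + (-7/6 - 3) = 3 - 25/6 = -7/6 ≈ -1.1667)
C*(-104 + Y) = -7*(-104 - 98/39)/6 = -7/6*(-4154/39) = 14539/117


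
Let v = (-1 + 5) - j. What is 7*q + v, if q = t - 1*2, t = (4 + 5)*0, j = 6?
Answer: -16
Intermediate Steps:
t = 0 (t = 9*0 = 0)
q = -2 (q = 0 - 1*2 = 0 - 2 = -2)
v = -2 (v = (-1 + 5) - 1*6 = 4 - 6 = -2)
7*q + v = 7*(-2) - 2 = -14 - 2 = -16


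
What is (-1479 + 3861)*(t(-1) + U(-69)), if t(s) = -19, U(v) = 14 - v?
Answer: 152448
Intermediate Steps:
(-1479 + 3861)*(t(-1) + U(-69)) = (-1479 + 3861)*(-19 + (14 - 1*(-69))) = 2382*(-19 + (14 + 69)) = 2382*(-19 + 83) = 2382*64 = 152448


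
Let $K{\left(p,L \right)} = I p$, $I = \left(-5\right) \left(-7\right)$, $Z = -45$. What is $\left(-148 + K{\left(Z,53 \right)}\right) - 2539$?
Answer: $-4262$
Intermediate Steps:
$I = 35$
$K{\left(p,L \right)} = 35 p$
$\left(-148 + K{\left(Z,53 \right)}\right) - 2539 = \left(-148 + 35 \left(-45\right)\right) - 2539 = \left(-148 - 1575\right) - 2539 = -1723 - 2539 = -4262$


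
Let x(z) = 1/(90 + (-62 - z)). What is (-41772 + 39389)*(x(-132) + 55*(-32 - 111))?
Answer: 2998764817/160 ≈ 1.8742e+7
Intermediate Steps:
x(z) = 1/(28 - z)
(-41772 + 39389)*(x(-132) + 55*(-32 - 111)) = (-41772 + 39389)*(-1/(-28 - 132) + 55*(-32 - 111)) = -2383*(-1/(-160) + 55*(-143)) = -2383*(-1*(-1/160) - 7865) = -2383*(1/160 - 7865) = -2383*(-1258399/160) = 2998764817/160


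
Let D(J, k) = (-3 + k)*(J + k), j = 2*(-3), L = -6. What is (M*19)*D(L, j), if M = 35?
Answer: 71820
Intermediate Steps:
j = -6
(M*19)*D(L, j) = (35*19)*((-6)² - 3*(-6) - 3*(-6) - 6*(-6)) = 665*(36 + 18 + 18 + 36) = 665*108 = 71820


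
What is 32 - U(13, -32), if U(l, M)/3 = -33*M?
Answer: -3136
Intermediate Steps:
U(l, M) = -99*M (U(l, M) = 3*(-33*M) = -99*M)
32 - U(13, -32) = 32 - (-99)*(-32) = 32 - 1*3168 = 32 - 3168 = -3136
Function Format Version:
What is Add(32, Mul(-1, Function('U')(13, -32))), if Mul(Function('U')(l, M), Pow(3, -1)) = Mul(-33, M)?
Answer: -3136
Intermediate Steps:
Function('U')(l, M) = Mul(-99, M) (Function('U')(l, M) = Mul(3, Mul(-33, M)) = Mul(-99, M))
Add(32, Mul(-1, Function('U')(13, -32))) = Add(32, Mul(-1, Mul(-99, -32))) = Add(32, Mul(-1, 3168)) = Add(32, -3168) = -3136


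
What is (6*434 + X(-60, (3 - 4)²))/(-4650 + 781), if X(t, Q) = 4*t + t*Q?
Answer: -2304/3869 ≈ -0.59550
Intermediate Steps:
X(t, Q) = 4*t + Q*t
(6*434 + X(-60, (3 - 4)²))/(-4650 + 781) = (6*434 - 60*(4 + (3 - 4)²))/(-4650 + 781) = (2604 - 60*(4 + (-1)²))/(-3869) = (2604 - 60*(4 + 1))*(-1/3869) = (2604 - 60*5)*(-1/3869) = (2604 - 300)*(-1/3869) = 2304*(-1/3869) = -2304/3869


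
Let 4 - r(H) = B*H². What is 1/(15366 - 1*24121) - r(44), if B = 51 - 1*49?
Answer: 33864339/8755 ≈ 3868.0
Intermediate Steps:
B = 2 (B = 51 - 49 = 2)
r(H) = 4 - 2*H²
1/(15366 - 1*24121) - r(44) = 1/(15366 - 1*24121) - (4 - 2*44²) = 1/(15366 - 24121) - (4 - 2*1936) = 1/(-8755) - (4 - 3872) = -1/8755 - 1*(-3868) = -1/8755 + 3868 = 33864339/8755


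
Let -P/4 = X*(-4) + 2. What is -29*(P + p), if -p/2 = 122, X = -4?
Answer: 9164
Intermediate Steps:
p = -244 (p = -2*122 = -244)
P = -72 (P = -4*(-4*(-4) + 2) = -4*(16 + 2) = -4*18 = -72)
-29*(P + p) = -29*(-72 - 244) = -29*(-316) = 9164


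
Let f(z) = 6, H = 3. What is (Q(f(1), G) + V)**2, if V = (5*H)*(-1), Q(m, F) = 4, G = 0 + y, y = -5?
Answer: 121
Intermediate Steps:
G = -5 (G = 0 - 5 = -5)
V = -15 (V = (5*3)*(-1) = 15*(-1) = -15)
(Q(f(1), G) + V)**2 = (4 - 15)**2 = (-11)**2 = 121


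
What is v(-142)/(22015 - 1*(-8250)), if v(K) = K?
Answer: -142/30265 ≈ -0.0046919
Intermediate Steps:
v(-142)/(22015 - 1*(-8250)) = -142/(22015 - 1*(-8250)) = -142/(22015 + 8250) = -142/30265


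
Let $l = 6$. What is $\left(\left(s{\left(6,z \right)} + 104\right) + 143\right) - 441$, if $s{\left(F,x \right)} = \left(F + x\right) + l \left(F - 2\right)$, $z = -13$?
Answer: $-177$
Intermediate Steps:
$s{\left(F,x \right)} = -12 + x + 7 F$ ($s{\left(F,x \right)} = \left(F + x\right) + 6 \left(F - 2\right) = \left(F + x\right) + 6 \left(-2 + F\right) = \left(F + x\right) + \left(-12 + 6 F\right) = -12 + x + 7 F$)
$\left(\left(s{\left(6,z \right)} + 104\right) + 143\right) - 441 = \left(\left(\left(-12 - 13 + 7 \cdot 6\right) + 104\right) + 143\right) - 441 = \left(\left(\left(-12 - 13 + 42\right) + 104\right) + 143\right) - 441 = \left(\left(17 + 104\right) + 143\right) - 441 = \left(121 + 143\right) - 441 = 264 - 441 = -177$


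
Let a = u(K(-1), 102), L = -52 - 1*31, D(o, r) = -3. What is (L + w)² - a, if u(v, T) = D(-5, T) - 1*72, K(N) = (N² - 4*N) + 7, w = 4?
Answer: 6316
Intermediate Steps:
L = -83 (L = -52 - 31 = -83)
K(N) = 7 + N² - 4*N
u(v, T) = -75 (u(v, T) = -3 - 1*72 = -3 - 72 = -75)
a = -75
(L + w)² - a = (-83 + 4)² - 1*(-75) = (-79)² + 75 = 6241 + 75 = 6316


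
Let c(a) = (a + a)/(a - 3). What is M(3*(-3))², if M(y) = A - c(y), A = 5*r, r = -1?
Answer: 169/4 ≈ 42.250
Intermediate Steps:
c(a) = 2*a/(-3 + a) (c(a) = (2*a)/(-3 + a) = 2*a/(-3 + a))
A = -5 (A = 5*(-1) = -5)
M(y) = -5 - 2*y/(-3 + y)
M(3*(-3))² = ((15 - 21*(-3))/(-3 + 3*(-3)))² = ((15 - 7*(-9))/(-3 - 9))² = ((15 + 63)/(-12))² = (-1/12*78)² = (-13/2)² = 169/4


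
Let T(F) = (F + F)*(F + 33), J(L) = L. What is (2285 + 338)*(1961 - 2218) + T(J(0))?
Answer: -674111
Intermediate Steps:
T(F) = 2*F*(33 + F) (T(F) = (2*F)*(33 + F) = 2*F*(33 + F))
(2285 + 338)*(1961 - 2218) + T(J(0)) = (2285 + 338)*(1961 - 2218) + 2*0*(33 + 0) = 2623*(-257) + 2*0*33 = -674111 + 0 = -674111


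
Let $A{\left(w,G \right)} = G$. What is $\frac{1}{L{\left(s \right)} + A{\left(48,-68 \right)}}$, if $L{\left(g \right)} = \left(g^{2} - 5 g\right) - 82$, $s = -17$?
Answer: $\frac{1}{224} \approx 0.0044643$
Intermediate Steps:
$L{\left(g \right)} = -82 + g^{2} - 5 g$
$\frac{1}{L{\left(s \right)} + A{\left(48,-68 \right)}} = \frac{1}{\left(-82 + \left(-17\right)^{2} - -85\right) - 68} = \frac{1}{\left(-82 + 289 + 85\right) - 68} = \frac{1}{292 - 68} = \frac{1}{224}$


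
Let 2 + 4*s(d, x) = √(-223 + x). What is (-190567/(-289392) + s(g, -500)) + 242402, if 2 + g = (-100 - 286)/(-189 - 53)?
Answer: 70149245455/289392 + I*√723/4 ≈ 2.424e+5 + 6.7222*I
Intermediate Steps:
g = -49/121 (g = -2 + (-100 - 286)/(-189 - 53) = -2 - 386/(-242) = -2 - 386*(-1/242) = -2 + 193/121 = -49/121 ≈ -0.40496)
s(d, x) = -½ + √(-223 + x)/4
(-190567/(-289392) + s(g, -500)) + 242402 = (-190567/(-289392) + (-½ + √(-223 - 500)/4)) + 242402 = (-190567*(-1/289392) + (-½ + √(-723)/4)) + 242402 = (190567/289392 + (-½ + (I*√723)/4)) + 242402 = (190567/289392 + (-½ + I*√723/4)) + 242402 = (45871/289392 + I*√723/4) + 242402 = 70149245455/289392 + I*√723/4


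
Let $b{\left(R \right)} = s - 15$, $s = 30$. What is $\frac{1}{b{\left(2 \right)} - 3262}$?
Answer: $- \frac{1}{3247} \approx -0.00030798$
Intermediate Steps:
$b{\left(R \right)} = 15$ ($b{\left(R \right)} = 30 - 15 = 15$)
$\frac{1}{b{\left(2 \right)} - 3262} = \frac{1}{15 - 3262} = \frac{1}{-3247} = - \frac{1}{3247}$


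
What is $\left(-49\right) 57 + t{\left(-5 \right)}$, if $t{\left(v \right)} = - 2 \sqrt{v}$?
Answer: $-2793 - 2 i \sqrt{5} \approx -2793.0 - 4.4721 i$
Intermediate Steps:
$\left(-49\right) 57 + t{\left(-5 \right)} = \left(-49\right) 57 - 2 \sqrt{-5} = -2793 - 2 i \sqrt{5}$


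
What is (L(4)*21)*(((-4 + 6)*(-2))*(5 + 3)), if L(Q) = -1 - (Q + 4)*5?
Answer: 27552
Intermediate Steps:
L(Q) = -21 - 5*Q (L(Q) = -1 - (4 + Q)*5 = -1 - (20 + 5*Q) = -1 + (-20 - 5*Q) = -21 - 5*Q)
(L(4)*21)*(((-4 + 6)*(-2))*(5 + 3)) = ((-21 - 5*4)*21)*(((-4 + 6)*(-2))*(5 + 3)) = ((-21 - 20)*21)*((2*(-2))*8) = (-41*21)*(-4*8) = -861*(-32) = 27552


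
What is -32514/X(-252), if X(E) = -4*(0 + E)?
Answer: -5419/168 ≈ -32.256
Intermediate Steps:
X(E) = -4*E
-32514/X(-252) = -32514/((-4*(-252))) = -32514/1008 = -32514*1/1008 = -5419/168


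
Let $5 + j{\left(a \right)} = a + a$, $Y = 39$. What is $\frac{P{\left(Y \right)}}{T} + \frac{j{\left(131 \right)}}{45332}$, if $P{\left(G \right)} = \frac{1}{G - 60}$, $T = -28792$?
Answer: $\frac{5551277}{978899208} \approx 0.0056709$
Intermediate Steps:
$P{\left(G \right)} = \frac{1}{-60 + G}$
$j{\left(a \right)} = -5 + 2 a$ ($j{\left(a \right)} = -5 + \left(a + a\right) = -5 + 2 a$)
$\frac{P{\left(Y \right)}}{T} + \frac{j{\left(131 \right)}}{45332} = \frac{1}{\left(-60 + 39\right) \left(-28792\right)} + \frac{-5 + 2 \cdot 131}{45332} = \frac{1}{-21} \left(- \frac{1}{28792}\right) + \left(-5 + 262\right) \frac{1}{45332} = \left(- \frac{1}{21}\right) \left(- \frac{1}{28792}\right) + 257 \cdot \frac{1}{45332} = \frac{1}{604632} + \frac{257}{45332} = \frac{5551277}{978899208}$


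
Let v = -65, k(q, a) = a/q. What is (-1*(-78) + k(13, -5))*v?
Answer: -5045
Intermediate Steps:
(-1*(-78) + k(13, -5))*v = (-1*(-78) - 5/13)*(-65) = (78 - 5*1/13)*(-65) = (78 - 5/13)*(-65) = (1009/13)*(-65) = -5045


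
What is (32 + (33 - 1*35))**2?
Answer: 900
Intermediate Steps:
(32 + (33 - 1*35))**2 = (32 + (33 - 35))**2 = (32 - 2)**2 = 30**2 = 900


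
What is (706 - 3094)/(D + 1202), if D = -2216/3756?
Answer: -560583/282031 ≈ -1.9877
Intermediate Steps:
D = -554/939 (D = -2216*1/3756 = -554/939 ≈ -0.58999)
(706 - 3094)/(D + 1202) = (706 - 3094)/(-554/939 + 1202) = -2388/1128124/939 = -2388*939/1128124 = -560583/282031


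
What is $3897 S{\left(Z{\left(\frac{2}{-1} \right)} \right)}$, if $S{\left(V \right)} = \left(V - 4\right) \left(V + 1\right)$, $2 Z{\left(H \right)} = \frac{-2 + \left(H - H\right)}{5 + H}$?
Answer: $-11258$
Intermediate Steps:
$Z{\left(H \right)} = - \frac{1}{5 + H}$ ($Z{\left(H \right)} = \frac{\left(-2 + \left(H - H\right)\right) \frac{1}{5 + H}}{2} = \frac{\left(-2 + 0\right) \frac{1}{5 + H}}{2} = \frac{\left(-2\right) \frac{1}{5 + H}}{2} = - \frac{1}{5 + H}$)
$S{\left(V \right)} = \left(1 + V\right) \left(-4 + V\right)$ ($S{\left(V \right)} = \left(-4 + V\right) \left(1 + V\right) = \left(1 + V\right) \left(-4 + V\right)$)
$3897 S{\left(Z{\left(\frac{2}{-1} \right)} \right)} = 3897 \left(-4 + \left(- \frac{1}{5 + \frac{2}{-1}}\right)^{2} - 3 \left(- \frac{1}{5 + \frac{2}{-1}}\right)\right) = 3897 \left(-4 + \left(- \frac{1}{5 + 2 \left(-1\right)}\right)^{2} - 3 \left(- \frac{1}{5 + 2 \left(-1\right)}\right)\right) = 3897 \left(-4 + \left(- \frac{1}{5 - 2}\right)^{2} - 3 \left(- \frac{1}{5 - 2}\right)\right) = 3897 \left(-4 + \left(- \frac{1}{3}\right)^{2} - 3 \left(- \frac{1}{3}\right)\right) = 3897 \left(-4 + \left(\left(-1\right) \frac{1}{3}\right)^{2} - 3 \left(\left(-1\right) \frac{1}{3}\right)\right) = 3897 \left(-4 + \left(- \frac{1}{3}\right)^{2} - -1\right) = 3897 \left(-4 + \frac{1}{9} + 1\right) = 3897 \left(- \frac{26}{9}\right) = -11258$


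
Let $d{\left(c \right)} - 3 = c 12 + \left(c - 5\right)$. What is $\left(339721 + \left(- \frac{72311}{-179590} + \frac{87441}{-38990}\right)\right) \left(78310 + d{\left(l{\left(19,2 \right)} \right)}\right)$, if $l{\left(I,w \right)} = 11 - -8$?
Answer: $\frac{1868655571792776540}{70022141} \approx 2.6687 \cdot 10^{10}$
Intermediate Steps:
$l{\left(I,w \right)} = 19$ ($l{\left(I,w \right)} = 11 + 8 = 19$)
$d{\left(c \right)} = -2 + 13 c$ ($d{\left(c \right)} = 3 + \left(c 12 + \left(c - 5\right)\right) = 3 + \left(12 c + \left(-5 + c\right)\right) = 3 + \left(-5 + 13 c\right) = -2 + 13 c$)
$\left(339721 + \left(- \frac{72311}{-179590} + \frac{87441}{-38990}\right)\right) \left(78310 + d{\left(l{\left(19,2 \right)} \right)}\right) = \left(339721 + \left(- \frac{72311}{-179590} + \frac{87441}{-38990}\right)\right) \left(78310 + \left(-2 + 13 \cdot 19\right)\right) = \left(339721 + \left(\left(-72311\right) \left(- \frac{1}{179590}\right) + 87441 \left(- \frac{1}{38990}\right)\right)\right) \left(78310 + \left(-2 + 247\right)\right) = \left(339721 + \left(\frac{72311}{179590} - \frac{87441}{38990}\right)\right) \left(78310 + 245\right) = \left(339721 - \frac{128841233}{70022141}\right) 78555 = \frac{23787862921428}{70022141} \cdot 78555 = \frac{1868655571792776540}{70022141}$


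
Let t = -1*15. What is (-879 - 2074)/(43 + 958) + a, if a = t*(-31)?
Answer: 462512/1001 ≈ 462.05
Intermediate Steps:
t = -15
a = 465 (a = -15*(-31) = 465)
(-879 - 2074)/(43 + 958) + a = (-879 - 2074)/(43 + 958) + 465 = -2953/1001 + 465 = 462512/1001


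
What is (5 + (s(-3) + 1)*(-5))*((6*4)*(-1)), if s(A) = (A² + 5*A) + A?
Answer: -1080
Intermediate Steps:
s(A) = A² + 6*A
(5 + (s(-3) + 1)*(-5))*((6*4)*(-1)) = (5 + (-3*(6 - 3) + 1)*(-5))*((6*4)*(-1)) = (5 + (-3*3 + 1)*(-5))*(24*(-1)) = (5 + (-9 + 1)*(-5))*(-24) = (5 - 8*(-5))*(-24) = (5 + 40)*(-24) = 45*(-24) = -1080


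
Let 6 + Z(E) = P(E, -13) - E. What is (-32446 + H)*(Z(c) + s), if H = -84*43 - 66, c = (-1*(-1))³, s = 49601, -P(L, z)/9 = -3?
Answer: -1792509004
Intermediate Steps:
P(L, z) = 27 (P(L, z) = -9*(-3) = 27)
c = 1 (c = 1³ = 1)
Z(E) = 21 - E (Z(E) = -6 + (27 - E) = 21 - E)
H = -3678 (H = -3612 - 66 = -3678)
(-32446 + H)*(Z(c) + s) = (-32446 - 3678)*((21 - 1*1) + 49601) = -36124*((21 - 1) + 49601) = -36124*(20 + 49601) = -36124*49621 = -1792509004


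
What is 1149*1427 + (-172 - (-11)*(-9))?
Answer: 1639352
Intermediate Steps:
1149*1427 + (-172 - (-11)*(-9)) = 1639623 + (-172 - 1*99) = 1639623 + (-172 - 99) = 1639623 - 271 = 1639352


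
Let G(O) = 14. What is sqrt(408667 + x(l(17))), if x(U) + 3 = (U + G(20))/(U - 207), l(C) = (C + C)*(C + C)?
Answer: sqrt(2177777026)/73 ≈ 639.27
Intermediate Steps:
l(C) = 4*C**2 (l(C) = (2*C)*(2*C) = 4*C**2)
x(U) = -3 + (14 + U)/(-207 + U) (x(U) = -3 + (U + 14)/(U - 207) = -3 + (14 + U)/(-207 + U))
sqrt(408667 + x(l(17))) = sqrt(408667 + (635 - 8*17**2)/(-207 + 4*17**2)) = sqrt(408667 + (635 - 8*289)/(-207 + 4*289)) = sqrt(408667 + (635 - 2*1156)/(-207 + 1156)) = sqrt(408667 + (635 - 2312)/949) = sqrt(408667 + (1/949)*(-1677)) = sqrt(408667 - 129/73) = sqrt(29832562/73) = sqrt(2177777026)/73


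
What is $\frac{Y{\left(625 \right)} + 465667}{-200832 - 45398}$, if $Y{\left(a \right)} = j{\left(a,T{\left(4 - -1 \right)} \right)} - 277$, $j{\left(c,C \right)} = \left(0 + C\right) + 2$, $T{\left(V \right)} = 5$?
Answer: $- \frac{465397}{246230} \approx -1.8901$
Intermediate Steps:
$j{\left(c,C \right)} = 2 + C$ ($j{\left(c,C \right)} = C + 2 = 2 + C$)
$Y{\left(a \right)} = -270$ ($Y{\left(a \right)} = \left(2 + 5\right) - 277 = 7 - 277 = -270$)
$\frac{Y{\left(625 \right)} + 465667}{-200832 - 45398} = \frac{-270 + 465667}{-200832 - 45398} = \frac{465397}{-246230} = 465397 \left(- \frac{1}{246230}\right) = - \frac{465397}{246230}$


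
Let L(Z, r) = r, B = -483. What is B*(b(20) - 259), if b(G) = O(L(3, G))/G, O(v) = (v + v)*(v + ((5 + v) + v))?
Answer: 62307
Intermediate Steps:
O(v) = 2*v*(5 + 3*v) (O(v) = (2*v)*(v + (5 + 2*v)) = (2*v)*(5 + 3*v) = 2*v*(5 + 3*v))
b(G) = 10 + 6*G (b(G) = (2*G*(5 + 3*G))/G = 10 + 6*G)
B*(b(20) - 259) = -483*((10 + 6*20) - 259) = -483*((10 + 120) - 259) = -483*(130 - 259) = -483*(-129) = 62307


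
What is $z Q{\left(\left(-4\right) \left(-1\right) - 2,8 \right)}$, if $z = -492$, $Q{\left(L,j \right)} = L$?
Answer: $-984$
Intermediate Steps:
$z Q{\left(\left(-4\right) \left(-1\right) - 2,8 \right)} = - 492 \left(\left(-4\right) \left(-1\right) - 2\right) = - 492 \left(4 - 2\right) = \left(-492\right) 2 = -984$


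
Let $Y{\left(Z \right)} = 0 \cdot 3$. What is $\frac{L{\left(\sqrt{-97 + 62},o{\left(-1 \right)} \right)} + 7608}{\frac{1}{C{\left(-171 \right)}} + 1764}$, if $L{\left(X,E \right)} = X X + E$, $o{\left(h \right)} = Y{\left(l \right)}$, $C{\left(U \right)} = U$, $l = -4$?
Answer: $\frac{1294983}{301643} \approx 4.2931$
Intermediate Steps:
$Y{\left(Z \right)} = 0$
$o{\left(h \right)} = 0$
$L{\left(X,E \right)} = E + X^{2}$ ($L{\left(X,E \right)} = X^{2} + E = E + X^{2}$)
$\frac{L{\left(\sqrt{-97 + 62},o{\left(-1 \right)} \right)} + 7608}{\frac{1}{C{\left(-171 \right)}} + 1764} = \frac{\left(0 + \left(\sqrt{-97 + 62}\right)^{2}\right) + 7608}{\frac{1}{-171} + 1764} = \frac{\left(0 + \left(\sqrt{-35}\right)^{2}\right) + 7608}{- \frac{1}{171} + 1764} = \frac{\left(0 + \left(i \sqrt{35}\right)^{2}\right) + 7608}{\frac{301643}{171}} = \left(\left(0 - 35\right) + 7608\right) \frac{171}{301643} = \left(-35 + 7608\right) \frac{171}{301643} = 7573 \cdot \frac{171}{301643} = \frac{1294983}{301643}$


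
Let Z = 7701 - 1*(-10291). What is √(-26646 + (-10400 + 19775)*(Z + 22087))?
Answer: √375713979 ≈ 19383.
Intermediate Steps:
Z = 17992 (Z = 7701 + 10291 = 17992)
√(-26646 + (-10400 + 19775)*(Z + 22087)) = √(-26646 + (-10400 + 19775)*(17992 + 22087)) = √(-26646 + 9375*40079) = √(-26646 + 375740625) = √375713979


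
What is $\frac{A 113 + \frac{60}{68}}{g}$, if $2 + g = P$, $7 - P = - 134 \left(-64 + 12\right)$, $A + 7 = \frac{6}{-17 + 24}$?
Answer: $\frac{82498}{828597} \approx 0.099563$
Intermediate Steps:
$A = - \frac{43}{7}$ ($A = -7 + \frac{6}{-17 + 24} = -7 + \frac{6}{7} = - \frac{43}{7} \approx -6.1429$)
$P = -6961$ ($P = 7 - - 134 \left(-64 + 12\right) = 7 - \left(-134\right) \left(-52\right) = 7 - 6968 = -6961$)
$g = -6963$ ($g = -2 - 6961 = -6963$)
$\frac{A 113 + \frac{60}{68}}{g} = \frac{\left(- \frac{43}{7}\right) 113 + \frac{60}{68}}{-6963} = \left(- \frac{4859}{7} + 60 \cdot \frac{1}{68}\right) \left(- \frac{1}{6963}\right) = \left(- \frac{4859}{7} + \frac{15}{17}\right) \left(- \frac{1}{6963}\right) = \left(- \frac{82498}{119}\right) \left(- \frac{1}{6963}\right) = \frac{82498}{828597}$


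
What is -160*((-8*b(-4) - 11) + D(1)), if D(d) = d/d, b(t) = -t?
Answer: 6720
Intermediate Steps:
D(d) = 1
-160*((-8*b(-4) - 11) + D(1)) = -160*((-(-8)*(-4) - 11) + 1) = -160*((-8*4 - 11) + 1) = -160*((-32 - 11) + 1) = -160*(-43 + 1) = -160*(-42) = 6720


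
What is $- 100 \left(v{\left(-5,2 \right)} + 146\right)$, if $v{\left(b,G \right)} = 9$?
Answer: $-15500$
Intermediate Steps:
$- 100 \left(v{\left(-5,2 \right)} + 146\right) = - 100 \left(9 + 146\right) = \left(-100\right) 155 = -15500$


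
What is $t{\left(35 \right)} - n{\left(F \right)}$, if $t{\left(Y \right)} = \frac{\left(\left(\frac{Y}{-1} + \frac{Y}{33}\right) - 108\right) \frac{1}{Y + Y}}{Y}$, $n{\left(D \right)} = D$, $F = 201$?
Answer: $- \frac{8127767}{40425} \approx -201.06$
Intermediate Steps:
$t{\left(Y \right)} = \frac{-108 - \frac{32 Y}{33}}{2 Y^{2}}$ ($t{\left(Y \right)} = \frac{\left(\left(Y \left(-1\right) + Y \frac{1}{33}\right) - 108\right) \frac{1}{2 Y}}{Y} = \frac{\left(\left(- Y + \frac{Y}{33}\right) - 108\right) \frac{1}{2 Y}}{Y} = \frac{\left(- \frac{32 Y}{33} - 108\right) \frac{1}{2 Y}}{Y} = \frac{\left(-108 - \frac{32 Y}{33}\right) \frac{1}{2 Y}}{Y} = \frac{\frac{1}{2} \frac{1}{Y} \left(-108 - \frac{32 Y}{33}\right)}{Y} = \frac{-108 - \frac{32 Y}{33}}{2 Y^{2}}$)
$t{\left(35 \right)} - n{\left(F \right)} = \frac{2 \left(-891 - 280\right)}{33 \cdot 1225} - 201 = \frac{2}{33} \cdot \frac{1}{1225} \left(-891 - 280\right) - 201 = \frac{2}{33} \cdot \frac{1}{1225} \left(-1171\right) - 201 = - \frac{2342}{40425} - 201 = - \frac{8127767}{40425}$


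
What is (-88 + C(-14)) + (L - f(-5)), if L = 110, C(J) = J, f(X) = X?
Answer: 13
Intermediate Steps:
(-88 + C(-14)) + (L - f(-5)) = (-88 - 14) + (110 - 1*(-5)) = -102 + (110 + 5) = -102 + 115 = 13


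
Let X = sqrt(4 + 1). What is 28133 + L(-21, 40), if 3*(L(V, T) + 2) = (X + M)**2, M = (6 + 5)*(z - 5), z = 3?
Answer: 28294 - 44*sqrt(5)/3 ≈ 28261.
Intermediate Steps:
X = sqrt(5) ≈ 2.2361
M = -22 (M = (6 + 5)*(3 - 5) = 11*(-2) = -22)
L(V, T) = -2 + (-22 + sqrt(5))**2/3 (L(V, T) = -2 + (sqrt(5) - 22)**2/3 = -2 + (-22 + sqrt(5))**2/3)
28133 + L(-21, 40) = 28133 + (161 - 44*sqrt(5)/3) = 28294 - 44*sqrt(5)/3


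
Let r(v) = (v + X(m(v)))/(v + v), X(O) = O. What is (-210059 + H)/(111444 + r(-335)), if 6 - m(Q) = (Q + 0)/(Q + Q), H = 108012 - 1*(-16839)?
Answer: -114178720/149335619 ≈ -0.76458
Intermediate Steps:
H = 124851 (H = 108012 + 16839 = 124851)
m(Q) = 11/2 (m(Q) = 6 - (Q + 0)/(Q + Q) = 6 - Q/(2*Q) = 6 - Q*1/(2*Q) = 6 - 1*½ = 6 - ½ = 11/2)
r(v) = (11/2 + v)/(2*v) (r(v) = (v + 11/2)/(v + v) = (11/2 + v)/((2*v)) = (11/2 + v)*(1/(2*v)) = (11/2 + v)/(2*v))
(-210059 + H)/(111444 + r(-335)) = (-210059 + 124851)/(111444 + (¼)*(11 + 2*(-335))/(-335)) = -85208/(111444 + (¼)*(-1/335)*(11 - 670)) = -85208/(111444 + (¼)*(-1/335)*(-659)) = -85208/(111444 + 659/1340) = -85208/149335619/1340 = -85208*1340/149335619 = -114178720/149335619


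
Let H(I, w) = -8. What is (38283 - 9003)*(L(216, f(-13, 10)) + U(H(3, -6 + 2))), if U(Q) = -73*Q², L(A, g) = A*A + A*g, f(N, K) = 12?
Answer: 1305185280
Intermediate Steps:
L(A, g) = A² + A*g
(38283 - 9003)*(L(216, f(-13, 10)) + U(H(3, -6 + 2))) = (38283 - 9003)*(216*(216 + 12) - 73*(-8)²) = 29280*(216*228 - 73*64) = 29280*(49248 - 4672) = 29280*44576 = 1305185280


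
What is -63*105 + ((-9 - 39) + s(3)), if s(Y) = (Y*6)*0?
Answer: -6663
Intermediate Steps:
s(Y) = 0 (s(Y) = (6*Y)*0 = 0)
-63*105 + ((-9 - 39) + s(3)) = -63*105 + ((-9 - 39) + 0) = -6615 + (-48 + 0) = -6615 - 48 = -6663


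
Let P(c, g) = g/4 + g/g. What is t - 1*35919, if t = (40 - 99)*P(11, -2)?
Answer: -71897/2 ≈ -35949.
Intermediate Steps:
P(c, g) = 1 + g/4 (P(c, g) = g*(¼) + 1 = g/4 + 1 = 1 + g/4)
t = -59/2 (t = (40 - 99)*(1 + (¼)*(-2)) = -59*(1 - ½) = -59*½ = -59/2 ≈ -29.500)
t - 1*35919 = -59/2 - 1*35919 = -59/2 - 35919 = -71897/2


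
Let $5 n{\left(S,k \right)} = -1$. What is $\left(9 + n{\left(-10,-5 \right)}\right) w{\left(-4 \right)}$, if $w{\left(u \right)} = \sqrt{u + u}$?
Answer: $\frac{88 i \sqrt{2}}{5} \approx 24.89 i$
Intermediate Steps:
$n{\left(S,k \right)} = - \frac{1}{5}$ ($n{\left(S,k \right)} = \frac{1}{5} \left(-1\right) = - \frac{1}{5}$)
$w{\left(u \right)} = \sqrt{2} \sqrt{u}$ ($w{\left(u \right)} = \sqrt{2 u} = \sqrt{2} \sqrt{u}$)
$\left(9 + n{\left(-10,-5 \right)}\right) w{\left(-4 \right)} = \left(9 - \frac{1}{5}\right) \sqrt{2} \sqrt{-4} = \frac{44 \sqrt{2} \cdot 2 i}{5} = \frac{44 \cdot 2 i \sqrt{2}}{5} = \frac{88 i \sqrt{2}}{5}$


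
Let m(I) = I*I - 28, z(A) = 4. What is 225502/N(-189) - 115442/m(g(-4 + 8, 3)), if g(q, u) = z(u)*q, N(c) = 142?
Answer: 8755423/8094 ≈ 1081.7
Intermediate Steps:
g(q, u) = 4*q
m(I) = -28 + I² (m(I) = I² - 28 = -28 + I²)
225502/N(-189) - 115442/m(g(-4 + 8, 3)) = 225502/142 - 115442/(-28 + (4*(-4 + 8))²) = 225502*(1/142) - 115442/(-28 + (4*4)²) = 112751/71 - 115442/(-28 + 16²) = 112751/71 - 115442/(-28 + 256) = 112751/71 - 115442/228 = 112751/71 - 115442*1/228 = 112751/71 - 57721/114 = 8755423/8094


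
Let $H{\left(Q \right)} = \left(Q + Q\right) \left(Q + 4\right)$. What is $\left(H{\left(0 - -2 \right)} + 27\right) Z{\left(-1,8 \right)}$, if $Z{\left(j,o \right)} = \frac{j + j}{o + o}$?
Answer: $- \frac{51}{8} \approx -6.375$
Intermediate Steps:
$H{\left(Q \right)} = 2 Q \left(4 + Q\right)$
$Z{\left(j,o \right)} = \frac{j}{o}$ ($Z{\left(j,o \right)} = \frac{2 j}{2 o} = 2 j \frac{1}{2 o} = \frac{j}{o}$)
$\left(H{\left(0 - -2 \right)} + 27\right) Z{\left(-1,8 \right)} = \left(2 \left(0 - -2\right) \left(4 + \left(0 - -2\right)\right) + 27\right) \left(- \frac{1}{8}\right) = \left(2 \left(0 + 2\right) \left(4 + \left(0 + 2\right)\right) + 27\right) \left(\left(-1\right) \frac{1}{8}\right) = \left(2 \cdot 2 \left(4 + 2\right) + 27\right) \left(- \frac{1}{8}\right) = \left(2 \cdot 2 \cdot 6 + 27\right) \left(- \frac{1}{8}\right) = \left(24 + 27\right) \left(- \frac{1}{8}\right) = 51 \left(- \frac{1}{8}\right) = - \frac{51}{8}$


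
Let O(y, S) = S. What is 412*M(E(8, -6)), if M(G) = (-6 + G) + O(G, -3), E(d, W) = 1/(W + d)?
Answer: -3502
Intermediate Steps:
M(G) = -9 + G (M(G) = (-6 + G) - 3 = -9 + G)
412*M(E(8, -6)) = 412*(-9 + 1/(-6 + 8)) = 412*(-9 + 1/2) = 412*(-17/2) = -3502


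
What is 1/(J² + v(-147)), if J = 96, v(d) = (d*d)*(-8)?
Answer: -1/163656 ≈ -6.1104e-6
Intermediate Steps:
v(d) = -8*d² (v(d) = d²*(-8) = -8*d²)
1/(J² + v(-147)) = 1/(96² - 8*(-147)²) = 1/(9216 - 8*21609) = 1/(9216 - 172872) = 1/(-163656) = -1/163656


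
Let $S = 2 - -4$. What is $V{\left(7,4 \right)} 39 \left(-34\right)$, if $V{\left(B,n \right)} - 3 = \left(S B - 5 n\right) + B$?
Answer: $-42432$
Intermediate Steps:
$S = 6$ ($S = 2 + 4 = 6$)
$V{\left(B,n \right)} = 3 - 5 n + 7 B$ ($V{\left(B,n \right)} = 3 + \left(\left(6 B - 5 n\right) + B\right) = 3 + \left(\left(- 5 n + 6 B\right) + B\right) = 3 + \left(- 5 n + 7 B\right) = 3 - 5 n + 7 B$)
$V{\left(7,4 \right)} 39 \left(-34\right) = \left(3 - 20 + 7 \cdot 7\right) 39 \left(-34\right) = \left(3 - 20 + 49\right) 39 \left(-34\right) = 32 \cdot 39 \left(-34\right) = 1248 \left(-34\right) = -42432$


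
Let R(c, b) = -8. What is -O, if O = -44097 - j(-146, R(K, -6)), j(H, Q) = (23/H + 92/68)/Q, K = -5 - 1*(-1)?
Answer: 875587065/19856 ≈ 44097.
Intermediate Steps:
K = -4 (K = -5 + 1 = -4)
j(H, Q) = (23/17 + 23/H)/Q (j(H, Q) = (23/H + 92*(1/68))/Q = (23/H + 23/17)/Q = (23/17 + 23/H)/Q)
O = -875587065/19856 (O = -44097 - 23*(17 - 146)/(17*(-146)*(-8)) = -44097 - 23*(-1)*(-1)*(-129)/(17*146*8) = -44097 - 1*(-2967/19856) = -44097 + 2967/19856 = -875587065/19856 ≈ -44097.)
-O = -1*(-875587065/19856) = 875587065/19856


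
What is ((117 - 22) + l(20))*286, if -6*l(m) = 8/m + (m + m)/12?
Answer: 1214642/45 ≈ 26992.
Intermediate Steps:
l(m) = -4/(3*m) - m/36 (l(m) = -(8/m + (m + m)/12)/6 = -(8/m + (2*m)*(1/12))/6 = -(8/m + m/6)/6 = -4/(3*m) - m/36)
((117 - 22) + l(20))*286 = ((117 - 22) + (1/36)*(-48 - 1*20²)/20)*286 = (95 + (1/36)*(1/20)*(-48 - 1*400))*286 = (95 + (1/36)*(1/20)*(-48 - 400))*286 = (95 + (1/36)*(1/20)*(-448))*286 = (95 - 28/45)*286 = (4247/45)*286 = 1214642/45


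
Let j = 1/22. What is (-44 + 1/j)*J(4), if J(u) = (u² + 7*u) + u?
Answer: -1056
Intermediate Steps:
J(u) = u² + 8*u
j = 1/22 ≈ 0.045455
(-44 + 1/j)*J(4) = (-44 + 1/(1/22))*(4*(8 + 4)) = (-44 + 22)*(4*12) = -22*48 = -1056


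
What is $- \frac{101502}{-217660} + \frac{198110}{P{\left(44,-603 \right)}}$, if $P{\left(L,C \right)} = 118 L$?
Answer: $\frac{495995693}{12841940} \approx 38.623$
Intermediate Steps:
$- \frac{101502}{-217660} + \frac{198110}{P{\left(44,-603 \right)}} = - \frac{101502}{-217660} + \frac{198110}{118 \cdot 44} = \left(-101502\right) \left(- \frac{1}{217660}\right) + \frac{198110}{5192} = \frac{50751}{108830} + 198110 \cdot \frac{1}{5192} = \frac{50751}{108830} + \frac{9005}{236} = \frac{495995693}{12841940}$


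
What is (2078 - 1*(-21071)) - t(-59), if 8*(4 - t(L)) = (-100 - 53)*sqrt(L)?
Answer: 23145 - 153*I*sqrt(59)/8 ≈ 23145.0 - 146.9*I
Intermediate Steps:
t(L) = 4 + 153*sqrt(L)/8 (t(L) = 4 - (-100 - 53)*sqrt(L)/8 = 4 - (-153)*sqrt(L)/8 = 4 + 153*sqrt(L)/8)
(2078 - 1*(-21071)) - t(-59) = (2078 - 1*(-21071)) - (4 + 153*sqrt(-59)/8) = (2078 + 21071) - (4 + 153*(I*sqrt(59))/8) = 23149 - (4 + 153*I*sqrt(59)/8) = 23149 + (-4 - 153*I*sqrt(59)/8) = 23145 - 153*I*sqrt(59)/8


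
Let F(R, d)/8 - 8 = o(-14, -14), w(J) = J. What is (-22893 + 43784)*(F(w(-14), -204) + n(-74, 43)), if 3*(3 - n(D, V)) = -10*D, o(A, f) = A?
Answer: -18279625/3 ≈ -6.0932e+6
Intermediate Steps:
F(R, d) = -48 (F(R, d) = 64 + 8*(-14) = 64 - 112 = -48)
n(D, V) = 3 + 10*D/3 (n(D, V) = 3 - (-10)*D/3 = 3 + 10*D/3)
(-22893 + 43784)*(F(w(-14), -204) + n(-74, 43)) = (-22893 + 43784)*(-48 + (3 + (10/3)*(-74))) = 20891*(-48 + (3 - 740/3)) = 20891*(-48 - 731/3) = 20891*(-875/3) = -18279625/3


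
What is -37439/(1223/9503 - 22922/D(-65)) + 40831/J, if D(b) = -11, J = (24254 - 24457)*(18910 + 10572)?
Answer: -3347321962273713/186249449738182 ≈ -17.972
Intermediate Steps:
J = -5984846 (J = -203*29482 = -5984846)
-37439/(1223/9503 - 22922/D(-65)) + 40831/J = -37439/(1223/9503 - 22922/(-11)) + 40831/(-5984846) = -37439/(1223*(1/9503) - 22922*(-1/11)) + 40831*(-1/5984846) = -37439/(1223/9503 + 22922/11) - 5833/854978 = -37439/217841219/104533 - 5833/854978 = -37439*104533/217841219 - 5833/854978 = -3913610987/217841219 - 5833/854978 = -3347321962273713/186249449738182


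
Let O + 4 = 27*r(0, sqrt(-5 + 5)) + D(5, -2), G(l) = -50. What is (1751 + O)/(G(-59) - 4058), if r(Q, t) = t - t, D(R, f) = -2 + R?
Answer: -875/2054 ≈ -0.42600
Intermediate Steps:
r(Q, t) = 0
O = -1 (O = -4 + (27*0 + (-2 + 5)) = -4 + (0 + 3) = -4 + 3 = -1)
(1751 + O)/(G(-59) - 4058) = (1751 - 1)/(-50 - 4058) = 1750/(-4108) = 1750*(-1/4108) = -875/2054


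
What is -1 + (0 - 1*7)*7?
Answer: -50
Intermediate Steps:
-1 + (0 - 1*7)*7 = -1 + (0 - 7)*7 = -1 - 7*7 = -1 - 49 = -50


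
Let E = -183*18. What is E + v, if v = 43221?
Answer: 39927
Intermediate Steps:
E = -3294
E + v = -3294 + 43221 = 39927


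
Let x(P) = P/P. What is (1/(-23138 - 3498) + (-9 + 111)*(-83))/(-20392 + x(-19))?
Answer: 225500377/543134676 ≈ 0.41518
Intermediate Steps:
x(P) = 1
(1/(-23138 - 3498) + (-9 + 111)*(-83))/(-20392 + x(-19)) = (1/(-23138 - 3498) + (-9 + 111)*(-83))/(-20392 + 1) = (1/(-26636) + 102*(-83))/(-20391) = (-1/26636 - 8466)*(-1/20391) = -225500377/26636*(-1/20391) = 225500377/543134676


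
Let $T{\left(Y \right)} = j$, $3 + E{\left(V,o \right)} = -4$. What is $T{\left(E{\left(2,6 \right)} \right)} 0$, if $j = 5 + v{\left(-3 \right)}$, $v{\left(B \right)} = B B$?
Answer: $0$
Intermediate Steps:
$v{\left(B \right)} = B^{2}$
$E{\left(V,o \right)} = -7$ ($E{\left(V,o \right)} = -3 - 4 = -7$)
$j = 14$ ($j = 5 + \left(-3\right)^{2} = 5 + 9 = 14$)
$T{\left(Y \right)} = 14$
$T{\left(E{\left(2,6 \right)} \right)} 0 = 14 \cdot 0 = 0$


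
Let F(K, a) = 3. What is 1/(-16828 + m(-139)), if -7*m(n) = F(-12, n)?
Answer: -7/117799 ≈ -5.9423e-5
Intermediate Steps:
m(n) = -3/7 (m(n) = -⅐*3 = -3/7)
1/(-16828 + m(-139)) = 1/(-16828 - 3/7) = 1/(-117799/7) = -7/117799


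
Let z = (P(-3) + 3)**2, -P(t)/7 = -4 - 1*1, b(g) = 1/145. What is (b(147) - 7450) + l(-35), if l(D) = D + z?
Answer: -875944/145 ≈ -6041.0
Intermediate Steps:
b(g) = 1/145
P(t) = 35 (P(t) = -7*(-4 - 1*1) = -7*(-4 - 1) = -7*(-5) = 35)
z = 1444 (z = (35 + 3)**2 = 38**2 = 1444)
l(D) = 1444 + D (l(D) = D + 1444 = 1444 + D)
(b(147) - 7450) + l(-35) = (1/145 - 7450) + (1444 - 35) = -1080249/145 + 1409 = -875944/145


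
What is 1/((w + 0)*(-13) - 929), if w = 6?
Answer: -1/1007 ≈ -0.00099305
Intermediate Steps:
1/((w + 0)*(-13) - 929) = 1/((6 + 0)*(-13) - 929) = 1/(6*(-13) - 929) = 1/(-78 - 929) = 1/(-1007) = -1/1007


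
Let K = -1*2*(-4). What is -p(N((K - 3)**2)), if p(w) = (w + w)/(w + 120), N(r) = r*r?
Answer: -250/149 ≈ -1.6779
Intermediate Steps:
K = 8 (K = -2*(-4) = 8)
N(r) = r**2
p(w) = 2*w/(120 + w) (p(w) = (2*w)/(120 + w) = 2*w/(120 + w))
-p(N((K - 3)**2)) = -2*((8 - 3)**2)**2/(120 + ((8 - 3)**2)**2) = -2*(5**2)**2/(120 + (5**2)**2) = -2*25**2/(120 + 25**2) = -2*625/(120 + 625) = -2*625/745 = -1*250/149 = -250/149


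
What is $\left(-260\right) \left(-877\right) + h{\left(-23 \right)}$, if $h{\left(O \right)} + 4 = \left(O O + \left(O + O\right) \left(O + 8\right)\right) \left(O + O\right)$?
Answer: $171942$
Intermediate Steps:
$h{\left(O \right)} = -4 + 2 O \left(O^{2} + 2 O \left(8 + O\right)\right)$ ($h{\left(O \right)} = -4 + \left(O O + \left(O + O\right) \left(O + 8\right)\right) \left(O + O\right) = -4 + \left(O^{2} + 2 O \left(8 + O\right)\right) 2 O = -4 + 2 O \left(O^{2} + 2 O \left(8 + O\right)\right)$)
$\left(-260\right) \left(-877\right) + h{\left(-23 \right)} = \left(-260\right) \left(-877\right) + \left(-4 + 6 \left(-23\right)^{3} + 32 \left(-23\right)^{2}\right) = 228020 + \left(-4 + 6 \left(-12167\right) + 32 \cdot 529\right) = 228020 - 56078 = 171942$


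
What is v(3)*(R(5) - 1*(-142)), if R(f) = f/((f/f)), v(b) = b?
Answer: 441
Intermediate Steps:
R(f) = f (R(f) = f/1 = f*1 = f)
v(3)*(R(5) - 1*(-142)) = 3*(5 - 1*(-142)) = 3*(5 + 142) = 3*147 = 441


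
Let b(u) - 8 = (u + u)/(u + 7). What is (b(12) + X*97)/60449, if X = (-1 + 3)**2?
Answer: 7548/1148531 ≈ 0.0065719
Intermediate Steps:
b(u) = 8 + 2*u/(7 + u) (b(u) = 8 + (u + u)/(u + 7) = 8 + (2*u)/(7 + u) = 8 + 2*u/(7 + u))
X = 4 (X = 2**2 = 4)
(b(12) + X*97)/60449 = (2*(28 + 5*12)/(7 + 12) + 4*97)/60449 = (2*(28 + 60)/19 + 388)*(1/60449) = (2*(1/19)*88 + 388)*(1/60449) = (176/19 + 388)*(1/60449) = (7548/19)*(1/60449) = 7548/1148531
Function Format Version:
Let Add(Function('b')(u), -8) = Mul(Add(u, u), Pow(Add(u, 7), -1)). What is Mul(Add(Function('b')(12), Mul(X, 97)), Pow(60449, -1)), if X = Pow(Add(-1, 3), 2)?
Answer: Rational(7548, 1148531) ≈ 0.0065719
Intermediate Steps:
Function('b')(u) = Add(8, Mul(2, u, Pow(Add(7, u), -1))) (Function('b')(u) = Add(8, Mul(Add(u, u), Pow(Add(u, 7), -1))) = Add(8, Mul(Mul(2, u), Pow(Add(7, u), -1))) = Add(8, Mul(2, u, Pow(Add(7, u), -1))))
X = 4 (X = Pow(2, 2) = 4)
Mul(Add(Function('b')(12), Mul(X, 97)), Pow(60449, -1)) = Mul(Add(Mul(2, Pow(Add(7, 12), -1), Add(28, Mul(5, 12))), Mul(4, 97)), Pow(60449, -1)) = Mul(Add(Mul(2, Pow(19, -1), Add(28, 60)), 388), Rational(1, 60449)) = Mul(Add(Mul(2, Rational(1, 19), 88), 388), Rational(1, 60449)) = Mul(Add(Rational(176, 19), 388), Rational(1, 60449)) = Mul(Rational(7548, 19), Rational(1, 60449)) = Rational(7548, 1148531)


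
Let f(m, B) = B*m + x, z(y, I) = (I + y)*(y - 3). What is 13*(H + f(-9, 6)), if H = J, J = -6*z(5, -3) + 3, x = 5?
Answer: -910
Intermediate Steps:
z(y, I) = (-3 + y)*(I + y) (z(y, I) = (I + y)*(-3 + y) = (-3 + y)*(I + y))
f(m, B) = 5 + B*m (f(m, B) = B*m + 5 = 5 + B*m)
J = -21 (J = -6*(5² - 3*(-3) - 3*5 - 3*5) + 3 = -6*(25 + 9 - 15 - 15) + 3 = -6*4 + 3 = -24 + 3 = -21)
H = -21
13*(H + f(-9, 6)) = 13*(-21 + (5 + 6*(-9))) = 13*(-21 + (5 - 54)) = 13*(-21 - 49) = 13*(-70) = -910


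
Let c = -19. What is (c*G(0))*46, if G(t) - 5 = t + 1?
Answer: -5244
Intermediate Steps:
G(t) = 6 + t (G(t) = 5 + (t + 1) = 5 + (1 + t) = 6 + t)
(c*G(0))*46 = -19*(6 + 0)*46 = -19*6*46 = -114*46 = -5244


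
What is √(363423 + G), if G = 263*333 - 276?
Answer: √450726 ≈ 671.36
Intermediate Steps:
G = 87303 (G = 87579 - 276 = 87303)
√(363423 + G) = √(363423 + 87303) = √450726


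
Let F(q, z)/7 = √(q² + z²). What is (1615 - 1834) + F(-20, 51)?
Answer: -219 + 7*√3001 ≈ 164.47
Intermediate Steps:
F(q, z) = 7*√(q² + z²)
(1615 - 1834) + F(-20, 51) = (1615 - 1834) + 7*√((-20)² + 51²) = -219 + 7*√(400 + 2601) = -219 + 7*√3001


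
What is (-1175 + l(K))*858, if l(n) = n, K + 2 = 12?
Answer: -999570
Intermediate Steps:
K = 10 (K = -2 + 12 = 10)
(-1175 + l(K))*858 = (-1175 + 10)*858 = -1165*858 = -999570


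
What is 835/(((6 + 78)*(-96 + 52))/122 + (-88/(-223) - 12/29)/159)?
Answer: -52374066555/1900219108 ≈ -27.562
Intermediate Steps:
835/(((6 + 78)*(-96 + 52))/122 + (-88/(-223) - 12/29)/159) = 835/((84*(-44))*(1/122) + (-88*(-1/223) - 12*1/29)*(1/159)) = 835/(-3696*1/122 + (88/223 - 12/29)*(1/159)) = 835/(-1848/61 - 124/6467*1/159) = 835/(-1848/61 - 124/1028253) = 835/(-1900219108/62723433) = 835*(-62723433/1900219108) = -52374066555/1900219108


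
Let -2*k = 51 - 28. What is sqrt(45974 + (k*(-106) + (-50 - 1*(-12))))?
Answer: sqrt(47155) ≈ 217.15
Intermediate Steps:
k = -23/2 (k = -(51 - 28)/2 = -1/2*23 = -23/2 ≈ -11.500)
sqrt(45974 + (k*(-106) + (-50 - 1*(-12)))) = sqrt(45974 + (-23/2*(-106) + (-50 - 1*(-12)))) = sqrt(45974 + (1219 + (-50 + 12))) = sqrt(45974 + (1219 - 38)) = sqrt(45974 + 1181) = sqrt(47155)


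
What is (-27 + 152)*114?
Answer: 14250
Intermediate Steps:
(-27 + 152)*114 = 125*114 = 14250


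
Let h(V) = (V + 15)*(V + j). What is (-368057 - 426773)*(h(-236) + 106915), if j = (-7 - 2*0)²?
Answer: -117827188860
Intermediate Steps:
j = 49 (j = (-7 + 0)² = (-7)² = 49)
h(V) = (15 + V)*(49 + V) (h(V) = (V + 15)*(V + 49) = (15 + V)*(49 + V))
(-368057 - 426773)*(h(-236) + 106915) = (-368057 - 426773)*((735 + (-236)² + 64*(-236)) + 106915) = -794830*((735 + 55696 - 15104) + 106915) = -794830*(41327 + 106915) = -794830*148242 = -117827188860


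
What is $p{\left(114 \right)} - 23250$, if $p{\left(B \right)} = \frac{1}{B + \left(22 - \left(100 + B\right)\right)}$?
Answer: $- \frac{1813501}{78} \approx -23250.0$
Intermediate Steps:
$p{\left(B \right)} = - \frac{1}{78}$ ($p{\left(B \right)} = \frac{1}{B - \left(78 + B\right)} = \frac{1}{-78} = - \frac{1}{78}$)
$p{\left(114 \right)} - 23250 = - \frac{1}{78} - 23250 = - \frac{1813501}{78}$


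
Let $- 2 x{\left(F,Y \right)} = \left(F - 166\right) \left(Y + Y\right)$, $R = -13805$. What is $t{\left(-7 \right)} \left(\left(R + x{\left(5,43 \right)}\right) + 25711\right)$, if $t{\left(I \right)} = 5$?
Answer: $94145$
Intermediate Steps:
$x{\left(F,Y \right)} = - Y \left(-166 + F\right)$ ($x{\left(F,Y \right)} = - \frac{\left(F - 166\right) \left(Y + Y\right)}{2} = - \frac{\left(-166 + F\right) 2 Y}{2} = - \frac{2 Y \left(-166 + F\right)}{2} = - Y \left(-166 + F\right)$)
$t{\left(-7 \right)} \left(\left(R + x{\left(5,43 \right)}\right) + 25711\right) = 5 \left(\left(-13805 + 43 \left(166 - 5\right)\right) + 25711\right) = 5 \left(\left(-13805 + 43 \cdot 161\right) + 25711\right) = 5 \left(\left(-13805 + 6923\right) + 25711\right) = 5 \left(-6882 + 25711\right) = 5 \cdot 18829 = 94145$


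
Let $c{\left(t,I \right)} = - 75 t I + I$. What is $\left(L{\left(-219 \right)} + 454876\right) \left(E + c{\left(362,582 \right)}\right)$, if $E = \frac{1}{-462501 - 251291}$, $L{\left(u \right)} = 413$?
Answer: $- \frac{5134943341852602873}{713792} \approx -7.1939 \cdot 10^{12}$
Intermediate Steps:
$c{\left(t,I \right)} = I - 75 I t$ ($c{\left(t,I \right)} = - 75 I t + I = I - 75 I t$)
$E = - \frac{1}{713792}$ ($E = \frac{1}{-713792} = - \frac{1}{713792} \approx -1.401 \cdot 10^{-6}$)
$\left(L{\left(-219 \right)} + 454876\right) \left(E + c{\left(362,582 \right)}\right) = \left(413 + 454876\right) \left(- \frac{1}{713792} + 582 \left(1 - 27150\right)\right) = 455289 \left(- \frac{1}{713792} + 582 \left(1 - 27150\right)\right) = 455289 \left(- \frac{1}{713792} + 582 \left(-27149\right)\right) = 455289 \left(- \frac{1}{713792} - 15800718\right) = 455289 \left(- \frac{11278426102657}{713792}\right) = - \frac{5134943341852602873}{713792}$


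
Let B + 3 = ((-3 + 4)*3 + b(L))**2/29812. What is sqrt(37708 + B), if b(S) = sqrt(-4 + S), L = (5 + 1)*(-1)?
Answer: sqrt(8377630053927 + 44718*I*sqrt(10))/14906 ≈ 194.18 + 1.6388e-6*I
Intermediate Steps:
L = -6 (L = 6*(-1) = -6)
B = -3 + (3 + I*sqrt(10))**2/29812 (B = -3 + ((-3 + 4)*3 + sqrt(-4 - 6))**2/29812 = -3 + (1*3 + sqrt(-10))**2*(1/29812) = -3 + (3 + I*sqrt(10))**2*(1/29812) = -3 + (3 + I*sqrt(10))**2/29812 ≈ -3.0 + 0.00063644*I)
sqrt(37708 + B) = sqrt(37708 + (-89437/29812 + 3*I*sqrt(10)/14906)) = sqrt(1124061459/29812 + 3*I*sqrt(10)/14906)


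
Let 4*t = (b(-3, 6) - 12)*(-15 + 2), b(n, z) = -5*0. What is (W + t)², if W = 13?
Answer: 2704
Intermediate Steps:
b(n, z) = 0
t = 39 (t = ((0 - 12)*(-15 + 2))/4 = (-12*(-13))/4 = (¼)*156 = 39)
(W + t)² = (13 + 39)² = 52² = 2704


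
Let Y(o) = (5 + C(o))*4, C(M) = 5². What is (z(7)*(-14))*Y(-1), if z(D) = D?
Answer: -11760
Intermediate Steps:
C(M) = 25
Y(o) = 120 (Y(o) = (5 + 25)*4 = 30*4 = 120)
(z(7)*(-14))*Y(-1) = (7*(-14))*120 = -98*120 = -11760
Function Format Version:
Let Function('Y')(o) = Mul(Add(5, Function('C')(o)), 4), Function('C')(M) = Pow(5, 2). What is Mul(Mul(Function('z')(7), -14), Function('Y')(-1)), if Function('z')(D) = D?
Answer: -11760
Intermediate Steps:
Function('C')(M) = 25
Function('Y')(o) = 120 (Function('Y')(o) = Mul(Add(5, 25), 4) = Mul(30, 4) = 120)
Mul(Mul(Function('z')(7), -14), Function('Y')(-1)) = Mul(Mul(7, -14), 120) = Mul(-98, 120) = -11760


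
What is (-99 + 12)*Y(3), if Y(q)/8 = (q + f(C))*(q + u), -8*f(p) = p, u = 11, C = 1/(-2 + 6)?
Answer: -57855/2 ≈ -28928.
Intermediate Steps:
C = ¼ (C = 1/4 = ¼ ≈ 0.25000)
f(p) = -p/8
Y(q) = 8*(11 + q)*(-1/32 + q) (Y(q) = 8*((q - ⅛*¼)*(q + 11)) = 8*((q - 1/32)*(11 + q)) = 8*((-1/32 + q)*(11 + q)) = 8*((11 + q)*(-1/32 + q)) = 8*(11 + q)*(-1/32 + q))
(-99 + 12)*Y(3) = (-99 + 12)*(-11/4 + 8*3² + (351/4)*3) = -87*(-11/4 + 8*9 + 1053/4) = -87*(-11/4 + 72 + 1053/4) = -87*665/2 = -57855/2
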